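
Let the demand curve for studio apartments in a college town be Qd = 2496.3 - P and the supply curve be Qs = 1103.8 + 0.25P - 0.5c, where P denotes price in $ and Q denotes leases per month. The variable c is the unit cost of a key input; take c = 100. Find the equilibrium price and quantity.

With c = 100, supply is Qs = 1053.8 + 0.25P.
Equating demand and supply, 2496.3 - P = 1053.8 + 0.25P gives 1.25P = 1442.5, so P* = 1154.
From the demand curve, Q* = 2496.3 - 1154 = 1342.3.

P* = 1154, Q* = 1342.3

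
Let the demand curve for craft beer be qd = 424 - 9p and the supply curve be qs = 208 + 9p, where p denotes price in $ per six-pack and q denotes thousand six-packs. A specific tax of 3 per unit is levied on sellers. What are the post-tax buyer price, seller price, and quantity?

The tax drives a wedge p_b - p_s = 3. Substituting p_s = p_b - 3 into supply: qs = 181 + 9p_b.
Set qd = qs: 424 - 9p_b = 181 + 9p_b, so 243 = 18p_b and p_b = 13.5.
Then p_s = 13.5 - 3 = 10.5 and q = 424 - 9(13.5) = 302.5.

p_b = 13.5, p_s = 10.5, q = 302.5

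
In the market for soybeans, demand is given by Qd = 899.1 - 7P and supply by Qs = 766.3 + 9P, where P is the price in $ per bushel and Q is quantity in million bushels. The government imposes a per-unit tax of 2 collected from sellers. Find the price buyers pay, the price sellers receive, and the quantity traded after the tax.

P_b = 9.425, P_s = 7.425, Q = 833.125

With a tax of 2 on sellers, they supply based on the net price P_s = P_b - 2, so Qs = 748.3 + 9P_b.
Set Qd = Qs: 899.1 - 7P_b = 748.3 + 9P_b, so 150.8 = 16P_b and P_b = 9.425.
So P_s = 7.425 and the quantity traded is Q = 899.1 - 7(9.425) = 833.125.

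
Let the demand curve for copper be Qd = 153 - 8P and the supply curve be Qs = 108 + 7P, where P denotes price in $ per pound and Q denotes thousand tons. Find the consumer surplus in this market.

At equilibrium Qd = Qs, so 153 - 8P = 108 + 7P; collecting terms, 45 = 15P and P* = 3.
Substitute back: Q* = 153 - 8(3) = 129.
Demand choke price (Qd = 0): P = 153/8 = 19.125. Consumer surplus = ½ × (19.125 - 3) × 129 = 1040.0625.

Consumer surplus = 1040.0625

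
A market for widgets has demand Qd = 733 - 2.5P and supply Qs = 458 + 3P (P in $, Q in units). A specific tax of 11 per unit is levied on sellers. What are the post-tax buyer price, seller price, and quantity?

P_b = 56, P_s = 45, Q = 593

With a tax of 11 on sellers, they supply based on the net price P_s = P_b - 11, so Qs = 425 + 3P_b.
Set Qd = Qs: 733 - 2.5P_b = 425 + 3P_b, so 308 = 5.5P_b and P_b = 56.
Then P_s = 56 - 11 = 45 and Q = 733 - 2.5(56) = 593.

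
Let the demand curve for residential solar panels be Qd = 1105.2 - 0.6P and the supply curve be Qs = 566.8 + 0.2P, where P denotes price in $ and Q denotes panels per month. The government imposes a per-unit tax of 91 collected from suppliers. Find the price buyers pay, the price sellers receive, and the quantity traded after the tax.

The tax drives a wedge P_b - P_s = 91. Substituting P_s = P_b - 91 into supply: Qs = 548.6 + 0.2P_b.
Equate demand and the shifted supply: 1105.2 - 0.6P_b = 548.6 + 0.2P_b, giving 0.8P_b = 556.6, so P_b = 695.75.
Then P_s = 695.75 - 91 = 604.75 and Q = 1105.2 - 0.6(695.75) = 687.75.

P_b = 695.75, P_s = 604.75, Q = 687.75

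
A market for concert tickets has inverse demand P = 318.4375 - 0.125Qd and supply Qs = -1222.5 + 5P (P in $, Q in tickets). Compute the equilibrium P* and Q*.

Rewriting in direct form: Qd = 2547.5 - 8P.
Set Qd = Qs: 2547.5 - 8P = -1222.5 + 5P, so 3770 = 13P and P* = 290.
Then Q* = 2547.5 - 8(290) = 227.5.

P* = 290, Q* = 227.5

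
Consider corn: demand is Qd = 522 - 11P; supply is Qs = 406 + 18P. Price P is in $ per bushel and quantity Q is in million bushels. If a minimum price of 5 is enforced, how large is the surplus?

Surplus = 29

With P fixed at 5, quantity demanded is 467 and quantity supplied is 496.
Surplus = Qs - Qd = 496 - 467 = 29.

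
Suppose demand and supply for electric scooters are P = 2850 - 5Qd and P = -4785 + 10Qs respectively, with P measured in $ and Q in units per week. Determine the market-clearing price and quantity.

P* = 305, Q* = 509

In direct form, Qd = 570 - 0.2P and Qs = 478.5 + 0.1P.
At equilibrium Qd = Qs, so 570 - 0.2P = 478.5 + 0.1P; collecting terms, 91.5 = 0.3P and P* = 305.
Then Q* = 570 - 0.2(305) = 509.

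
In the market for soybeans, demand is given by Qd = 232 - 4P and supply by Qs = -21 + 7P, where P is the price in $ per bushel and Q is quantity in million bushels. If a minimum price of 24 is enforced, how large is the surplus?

At P = 24: Qd = 136 and Qs = 147.
Surplus = Qs - Qd = 147 - 136 = 11.

Surplus = 11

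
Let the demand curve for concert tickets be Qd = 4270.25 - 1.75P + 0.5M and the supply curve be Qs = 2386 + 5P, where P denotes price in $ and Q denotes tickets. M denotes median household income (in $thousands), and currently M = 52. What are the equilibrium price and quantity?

P* = 283, Q* = 3801

With M = 52, demand is Qd = 4296.25 - 1.75P.
The market clears where 4296.25 - 1.75P = 2386 + 5P. Rearranging, 6.75P = 1910.25, hence P* = 283.
Then Q* = 4296.25 - 1.75(283) = 3801.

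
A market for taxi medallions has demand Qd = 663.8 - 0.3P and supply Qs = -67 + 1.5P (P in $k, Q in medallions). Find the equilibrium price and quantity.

P* = 406, Q* = 542

Equating demand and supply, 663.8 - 0.3P = -67 + 1.5P gives 1.8P = 730.8, so P* = 406.
From the demand curve, Q* = 663.8 - 0.3(406) = 542.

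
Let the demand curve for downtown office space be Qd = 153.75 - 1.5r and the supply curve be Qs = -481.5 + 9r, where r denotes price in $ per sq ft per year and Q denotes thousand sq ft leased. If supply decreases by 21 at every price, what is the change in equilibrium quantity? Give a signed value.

Equating demand and supply, 153.75 - 1.5r = -481.5 + 9r gives 10.5r = 635.25, so r* = 60.5.
From the demand curve, Q* = 153.75 - 1.5(60.5) = 63.
After the shift, supply is Qs = -502.5 + 9r.
The new intersection has 656.25 = 10.5r, i.e. r = 62.5, Q = 60.
ΔQ = 60 - 63 = -3.

ΔQ = -3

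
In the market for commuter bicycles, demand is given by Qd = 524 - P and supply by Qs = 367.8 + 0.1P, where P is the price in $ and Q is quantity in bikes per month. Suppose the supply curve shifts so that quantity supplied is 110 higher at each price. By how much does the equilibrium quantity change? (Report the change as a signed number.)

Equating demand and supply, 524 - P = 367.8 + 0.1P gives 1.1P = 156.2, so P* = 142.
Plugging P* into demand: Q* = 524 - 142 = 382.
After the shift, supply is Qs = 477.8 + 0.1P.
The new intersection has 46.2 = 1.1P, i.e. P = 42, Q = 482.
ΔQ = 482 - 382 = 100.

ΔQ = 100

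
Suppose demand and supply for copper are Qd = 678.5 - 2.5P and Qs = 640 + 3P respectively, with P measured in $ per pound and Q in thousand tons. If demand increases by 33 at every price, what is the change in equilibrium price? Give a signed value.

Set Qd = Qs: 678.5 - 2.5P = 640 + 3P, so 38.5 = 5.5P and P* = 7.
Substitute back: Q* = 678.5 - 2.5(7) = 661.
After the shift, demand is Qd = 711.5 - 2.5P.
The new intersection has 71.5 = 5.5P, i.e. P = 13, Q = 679.
ΔP = 13 - 7 = 6.

ΔP = 6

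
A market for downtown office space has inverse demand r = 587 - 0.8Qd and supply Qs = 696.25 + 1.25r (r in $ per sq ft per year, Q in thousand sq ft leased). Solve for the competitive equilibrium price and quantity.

r* = 15, Q* = 715

In direct form, Qd = 733.75 - 1.25r.
Equating demand and supply, 733.75 - 1.25r = 696.25 + 1.25r gives 2.5r = 37.5, so r* = 15.
From the demand curve, Q* = 733.75 - 1.25(15) = 715.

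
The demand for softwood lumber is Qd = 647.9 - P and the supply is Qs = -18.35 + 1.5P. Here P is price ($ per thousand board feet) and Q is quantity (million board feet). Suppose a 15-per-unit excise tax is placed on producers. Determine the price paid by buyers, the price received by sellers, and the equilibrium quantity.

The tax drives a wedge P_b - P_s = 15. Substituting P_s = P_b - 15 into supply: Qs = -40.85 + 1.5P_b.
Market clearing requires 647.9 - P_b = -40.85 + 1.5P_b; hence 688.75 = 2.5P_b and P_b = 275.5.
Then P_s = 275.5 - 15 = 260.5 and Q = 647.9 - 275.5 = 372.4.

P_b = 275.5, P_s = 260.5, Q = 372.4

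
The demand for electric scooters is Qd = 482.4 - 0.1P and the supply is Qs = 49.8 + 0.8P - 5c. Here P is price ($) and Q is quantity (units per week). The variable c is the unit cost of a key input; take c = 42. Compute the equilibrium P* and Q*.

P* = 714, Q* = 411

With c = 42, supply is Qs = -160.2 + 0.8P.
Set Qd = Qs: 482.4 - 0.1P = -160.2 + 0.8P, so 642.6 = 0.9P and P* = 714.
Substitute back: Q* = 482.4 - 0.1(714) = 411.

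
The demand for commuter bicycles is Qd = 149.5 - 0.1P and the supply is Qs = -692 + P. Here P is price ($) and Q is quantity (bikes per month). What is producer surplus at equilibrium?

The market clears where 149.5 - 0.1P = -692 + P. Rearranging, 1.1P = 841.5, hence P* = 765.
Then Q* = 149.5 - 0.1(765) = 73.
Supply choke price (Qs = 0): P = 692. Producer surplus = ½ × (765 - 692) × 73 = 2664.5.

Producer surplus = 2664.5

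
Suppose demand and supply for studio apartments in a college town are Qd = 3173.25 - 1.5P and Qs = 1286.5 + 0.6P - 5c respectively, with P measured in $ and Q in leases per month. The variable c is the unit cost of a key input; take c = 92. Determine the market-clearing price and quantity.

With c = 92, supply is Qs = 826.5 + 0.6P.
Equating demand and supply, 3173.25 - 1.5P = 826.5 + 0.6P gives 2.1P = 2346.75, so P* = 1117.5.
Substitute back: Q* = 3173.25 - 1.5(1117.5) = 1497.

P* = 1117.5, Q* = 1497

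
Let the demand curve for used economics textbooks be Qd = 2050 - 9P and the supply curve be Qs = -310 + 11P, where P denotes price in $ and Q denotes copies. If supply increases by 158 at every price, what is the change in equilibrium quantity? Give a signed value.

At equilibrium Qd = Qs, so 2050 - 9P = -310 + 11P; collecting terms, 2360 = 20P and P* = 118.
Substitute back: Q* = 2050 - 9(118) = 988.
After the shift, supply is Qs = -152 + 11P.
Re-solving, 20P = 2202 gives P = 110.1 and Q = 1059.1.
ΔQ = 1059.1 - 988 = 71.1.

ΔQ = 71.1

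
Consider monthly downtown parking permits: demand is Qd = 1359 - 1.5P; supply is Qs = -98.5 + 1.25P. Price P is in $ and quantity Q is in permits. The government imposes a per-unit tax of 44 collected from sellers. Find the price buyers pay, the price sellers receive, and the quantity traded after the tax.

P_b = 550, P_s = 506, Q = 534

The tax drives a wedge P_b - P_s = 44. Substituting P_s = P_b - 44 into supply: Qs = -153.5 + 1.25P_b.
Equate demand and the shifted supply: 1359 - 1.5P_b = -153.5 + 1.25P_b, giving 2.75P_b = 1512.5, so P_b = 550.
Then P_s = 550 - 44 = 506 and Q = 1359 - 1.5(550) = 534.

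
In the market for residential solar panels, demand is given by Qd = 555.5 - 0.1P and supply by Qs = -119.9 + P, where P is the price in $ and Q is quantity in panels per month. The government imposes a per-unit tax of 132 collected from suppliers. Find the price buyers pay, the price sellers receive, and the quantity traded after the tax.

P_b = 734, P_s = 602, Q = 482.1

With a tax of 132 on suppliers, they supply based on the net price P_s = P_b - 132, so Qs = -251.9 + P_b.
Market clearing requires 555.5 - 0.1P_b = -251.9 + P_b; hence 807.4 = 1.1P_b and P_b = 734.
Then P_s = 734 - 132 = 602 and Q = 555.5 - 0.1(734) = 482.1.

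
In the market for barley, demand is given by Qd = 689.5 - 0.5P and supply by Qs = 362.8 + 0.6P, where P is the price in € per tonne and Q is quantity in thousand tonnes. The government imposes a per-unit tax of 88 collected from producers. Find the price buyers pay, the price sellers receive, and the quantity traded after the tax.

With a tax of 88 on producers, they supply based on the net price P_s = P_b - 88, so Qs = 310 + 0.6P_b.
Equate demand and the shifted supply: 689.5 - 0.5P_b = 310 + 0.6P_b, giving 1.1P_b = 379.5, so P_b = 345.
So P_s = 257 and the quantity traded is Q = 689.5 - 0.5(345) = 517.

P_b = 345, P_s = 257, Q = 517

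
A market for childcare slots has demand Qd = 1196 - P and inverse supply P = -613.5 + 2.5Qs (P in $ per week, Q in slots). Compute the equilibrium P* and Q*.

P* = 679, Q* = 517

Solving each curve for Q: Qs = 245.4 + 0.4P.
The market clears where 1196 - P = 245.4 + 0.4P. Rearranging, 1.4P = 950.6, hence P* = 679.
Then Q* = 1196 - 679 = 517.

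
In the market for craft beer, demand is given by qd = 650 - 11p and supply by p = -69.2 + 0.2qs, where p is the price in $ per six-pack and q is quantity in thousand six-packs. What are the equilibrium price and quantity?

Rewriting in direct form: qs = 346 + 5p.
Equating demand and supply, 650 - 11p = 346 + 5p gives 16p = 304, so p* = 19.
Substitute back: q* = 650 - 11(19) = 441.

p* = 19, q* = 441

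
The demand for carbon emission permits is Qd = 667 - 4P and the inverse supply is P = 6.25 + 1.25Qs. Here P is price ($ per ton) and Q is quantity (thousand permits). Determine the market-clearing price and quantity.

P* = 140, Q* = 107

In direct form, Qs = -5 + 0.8P.
The market clears where 667 - 4P = -5 + 0.8P. Rearranging, 4.8P = 672, hence P* = 140.
Plugging P* into demand: Q* = 667 - 4(140) = 107.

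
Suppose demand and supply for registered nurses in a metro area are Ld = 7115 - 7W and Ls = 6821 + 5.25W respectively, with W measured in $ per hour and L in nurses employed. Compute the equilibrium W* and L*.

Equating demand and supply, 7115 - 7W = 6821 + 5.25W gives 12.25W = 294, so W* = 24.
Substitute back: L* = 7115 - 7(24) = 6947.

W* = 24, L* = 6947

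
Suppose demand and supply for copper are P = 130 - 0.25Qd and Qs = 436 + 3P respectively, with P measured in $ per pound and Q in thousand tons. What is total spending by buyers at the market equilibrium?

Total spending by buyers = 5664

Rewriting in direct form: Qd = 520 - 4P.
Equating demand and supply, 520 - 4P = 436 + 3P gives 7P = 84, so P* = 12.
From the demand curve, Q* = 520 - 4(12) = 472.
Total spending by buyers = P* × Q* = 12 × 472 = 5664.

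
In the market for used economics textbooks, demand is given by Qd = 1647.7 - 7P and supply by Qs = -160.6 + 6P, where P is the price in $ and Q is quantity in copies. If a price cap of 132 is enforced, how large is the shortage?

Shortage = 92.3

With P fixed at 132, quantity demanded is 723.7 and quantity supplied is 631.4.
Shortage = Qd - Qs = 723.7 - 631.4 = 92.3.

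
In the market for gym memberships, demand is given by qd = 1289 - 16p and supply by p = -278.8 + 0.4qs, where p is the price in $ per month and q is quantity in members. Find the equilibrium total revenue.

Rewriting in direct form: qs = 697 + 2.5p.
Equating demand and supply, 1289 - 16p = 697 + 2.5p gives 18.5p = 592, so p* = 32.
Substitute back: q* = 1289 - 16(32) = 777.
Total revenue = p* × q* = 32 × 777 = 24864.

Total revenue = 24864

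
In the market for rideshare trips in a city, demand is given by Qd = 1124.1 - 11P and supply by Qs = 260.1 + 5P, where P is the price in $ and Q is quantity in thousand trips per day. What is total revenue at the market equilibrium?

Total revenue = 28625.4

Set Qd = Qs: 1124.1 - 11P = 260.1 + 5P, so 864 = 16P and P* = 54.
Plugging P* into demand: Q* = 1124.1 - 11(54) = 530.1.
Total revenue = P* × Q* = 54 × 530.1 = 28625.4.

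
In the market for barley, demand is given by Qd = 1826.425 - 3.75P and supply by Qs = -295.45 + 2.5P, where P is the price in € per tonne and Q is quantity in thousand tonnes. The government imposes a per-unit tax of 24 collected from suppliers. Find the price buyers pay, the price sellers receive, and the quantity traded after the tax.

With a tax of 24 on suppliers, they supply based on the net price P_s = P_b - 24, so Qs = -355.45 + 2.5P_b.
Market clearing requires 1826.425 - 3.75P_b = -355.45 + 2.5P_b; hence 2181.875 = 6.25P_b and P_b = 349.1.
So P_s = 325.1 and the quantity traded is Q = 1826.425 - 3.75(349.1) = 517.3.

P_b = 349.1, P_s = 325.1, Q = 517.3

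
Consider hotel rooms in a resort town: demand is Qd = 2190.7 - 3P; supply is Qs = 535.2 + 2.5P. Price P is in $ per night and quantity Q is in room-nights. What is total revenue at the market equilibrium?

Set Qd = Qs: 2190.7 - 3P = 535.2 + 2.5P, so 1655.5 = 5.5P and P* = 301.
Substitute back: Q* = 2190.7 - 3(301) = 1287.7.
Total revenue = P* × Q* = 301 × 1287.7 = 387597.7.

Total revenue = 387597.7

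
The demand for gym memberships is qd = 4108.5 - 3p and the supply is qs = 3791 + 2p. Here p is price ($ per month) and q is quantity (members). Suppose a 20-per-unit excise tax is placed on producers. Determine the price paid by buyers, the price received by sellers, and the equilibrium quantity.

p_b = 71.5, p_s = 51.5, q = 3894

With a tax of 20 on producers, they supply based on the net price p_s = p_b - 20, so qs = 3751 + 2p_b.
Equate demand and the shifted supply: 4108.5 - 3p_b = 3751 + 2p_b, giving 5p_b = 357.5, so p_b = 71.5.
So p_s = 51.5 and the quantity traded is q = 4108.5 - 3(71.5) = 3894.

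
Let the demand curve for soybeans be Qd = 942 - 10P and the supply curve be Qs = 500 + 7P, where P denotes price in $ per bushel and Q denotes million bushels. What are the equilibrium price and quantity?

P* = 26, Q* = 682

At equilibrium Qd = Qs, so 942 - 10P = 500 + 7P; collecting terms, 442 = 17P and P* = 26.
Then Q* = 942 - 10(26) = 682.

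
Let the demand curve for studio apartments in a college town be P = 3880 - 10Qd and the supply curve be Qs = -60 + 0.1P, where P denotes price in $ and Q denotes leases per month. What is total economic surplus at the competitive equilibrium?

In direct form, Qd = 388 - 0.1P.
Equating demand and supply, 388 - 0.1P = -60 + 0.1P gives 0.2P = 448, so P* = 2240.
Substitute back: Q* = 388 - 0.1(2240) = 164.
Demand choke price = 3880; supply choke price = 600. CS = ½(3880 - 2240)(164) = 134480; PS = ½(2240 - 600)(164) = 134480. Total surplus = 268960.

Total surplus = 268960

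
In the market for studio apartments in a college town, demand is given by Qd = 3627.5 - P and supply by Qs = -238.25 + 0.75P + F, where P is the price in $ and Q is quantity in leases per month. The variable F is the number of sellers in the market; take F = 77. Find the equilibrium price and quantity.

P* = 2165, Q* = 1462.5

With F = 77, supply is Qs = -161.25 + 0.75P.
Equating demand and supply, 3627.5 - P = -161.25 + 0.75P gives 1.75P = 3788.75, so P* = 2165.
Plugging P* into demand: Q* = 3627.5 - 2165 = 1462.5.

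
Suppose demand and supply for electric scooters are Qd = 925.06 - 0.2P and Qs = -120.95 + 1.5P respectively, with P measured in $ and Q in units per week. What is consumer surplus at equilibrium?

Consumer surplus = 1608010

The market clears where 925.06 - 0.2P = -120.95 + 1.5P. Rearranging, 1.7P = 1046.01, hence P* = 615.3.
Plugging P* into demand: Q* = 925.06 - 0.2(615.3) = 802.
Demand choke price (Qd = 0): P = 925.06/0.2 = 4625.3. Consumer surplus = ½ × (4625.3 - 615.3) × 802 = 1608010.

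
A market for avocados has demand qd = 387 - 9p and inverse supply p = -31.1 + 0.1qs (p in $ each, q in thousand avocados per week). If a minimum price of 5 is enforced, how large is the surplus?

Surplus = 19

Inverting to quantity form: qs = 311 + 10p.
Evaluating both curves at the floor price 5 gives qd = 342, qs = 361.
Surplus = qs - qd = 361 - 342 = 19.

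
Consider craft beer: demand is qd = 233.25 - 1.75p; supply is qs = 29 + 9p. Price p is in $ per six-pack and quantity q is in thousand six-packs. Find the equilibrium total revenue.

Total revenue = 3800

Set qd = qs: 233.25 - 1.75p = 29 + 9p, so 204.25 = 10.75p and p* = 19.
From the demand curve, q* = 233.25 - 1.75(19) = 200.
Total revenue = p* × q* = 19 × 200 = 3800.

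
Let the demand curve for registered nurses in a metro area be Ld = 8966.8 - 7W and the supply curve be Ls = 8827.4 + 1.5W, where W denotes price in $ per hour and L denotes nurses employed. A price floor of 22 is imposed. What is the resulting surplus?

Surplus = 47.6

Evaluating both curves at the floor price 22 gives Ld = 8812.8, Ls = 8860.4.
Surplus = Ls - Ld = 8860.4 - 8812.8 = 47.6.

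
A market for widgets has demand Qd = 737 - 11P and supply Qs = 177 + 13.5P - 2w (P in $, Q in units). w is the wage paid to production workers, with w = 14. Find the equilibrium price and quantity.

With w = 14, supply is Qs = 149 + 13.5P.
Equating demand and supply, 737 - 11P = 149 + 13.5P gives 24.5P = 588, so P* = 24.
Substitute back: Q* = 737 - 11(24) = 473.

P* = 24, Q* = 473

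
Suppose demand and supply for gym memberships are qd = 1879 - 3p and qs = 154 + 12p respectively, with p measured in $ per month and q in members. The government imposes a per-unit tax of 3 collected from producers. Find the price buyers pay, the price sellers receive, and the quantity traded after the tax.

p_b = 117.4, p_s = 114.4, q = 1526.8

With a tax of 3 on producers, they supply based on the net price p_s = p_b - 3, so qs = 118 + 12p_b.
Market clearing requires 1879 - 3p_b = 118 + 12p_b; hence 1761 = 15p_b and p_b = 117.4.
So p_s = 114.4 and the quantity traded is q = 1879 - 3(117.4) = 1526.8.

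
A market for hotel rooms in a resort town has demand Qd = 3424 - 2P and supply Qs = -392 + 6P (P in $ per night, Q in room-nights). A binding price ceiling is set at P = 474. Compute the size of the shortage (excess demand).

Shortage = 24

With P fixed at 474, quantity demanded is 2476 and quantity supplied is 2452.
Shortage = Qd - Qs = 2476 - 2452 = 24.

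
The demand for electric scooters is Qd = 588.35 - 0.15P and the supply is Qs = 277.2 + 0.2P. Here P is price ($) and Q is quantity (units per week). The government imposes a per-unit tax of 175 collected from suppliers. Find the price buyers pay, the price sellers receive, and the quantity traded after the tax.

Suppliers keep P_s = P_b - 175 per unit, so supply in terms of the buyer price is Qs = 242.2 + 0.2P_b.
Set Qd = Qs: 588.35 - 0.15P_b = 242.2 + 0.2P_b, so 346.15 = 0.35P_b and P_b = 989.
Then P_s = 989 - 175 = 814 and Q = 588.35 - 0.15(989) = 440.

P_b = 989, P_s = 814, Q = 440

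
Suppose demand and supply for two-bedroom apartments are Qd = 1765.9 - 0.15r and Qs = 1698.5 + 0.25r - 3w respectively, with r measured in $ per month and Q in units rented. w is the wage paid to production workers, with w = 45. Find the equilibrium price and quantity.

r* = 506, Q* = 1690

With w = 45, supply is Qs = 1563.5 + 0.25r.
Set Qd = Qs: 1765.9 - 0.15r = 1563.5 + 0.25r, so 202.4 = 0.4r and r* = 506.
Substitute back: Q* = 1765.9 - 0.15(506) = 1690.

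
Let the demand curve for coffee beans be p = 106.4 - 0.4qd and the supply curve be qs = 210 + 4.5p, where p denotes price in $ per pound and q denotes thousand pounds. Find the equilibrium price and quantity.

Inverting to quantity form: qd = 266 - 2.5p.
Set qd = qs: 266 - 2.5p = 210 + 4.5p, so 56 = 7p and p* = 8.
Then q* = 266 - 2.5(8) = 246.

p* = 8, q* = 246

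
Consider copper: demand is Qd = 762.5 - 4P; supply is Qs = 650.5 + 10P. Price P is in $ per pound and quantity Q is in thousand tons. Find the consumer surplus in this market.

Set Qd = Qs: 762.5 - 4P = 650.5 + 10P, so 112 = 14P and P* = 8.
Substitute back: Q* = 762.5 - 4(8) = 730.5.
Demand choke price (Qd = 0): P = 762.5/4 = 190.625. Consumer surplus = ½ × (190.625 - 8) × 730.5 = 66703.78125.

Consumer surplus = 66703.78125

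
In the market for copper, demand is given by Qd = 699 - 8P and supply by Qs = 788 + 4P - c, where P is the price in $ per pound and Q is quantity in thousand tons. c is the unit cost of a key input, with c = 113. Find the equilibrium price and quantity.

With c = 113, supply is Qs = 675 + 4P.
Equating demand and supply, 699 - 8P = 675 + 4P gives 12P = 24, so P* = 2.
Substitute back: Q* = 699 - 8(2) = 683.

P* = 2, Q* = 683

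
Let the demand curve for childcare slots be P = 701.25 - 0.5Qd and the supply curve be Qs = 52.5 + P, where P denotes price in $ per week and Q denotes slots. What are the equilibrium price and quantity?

Inverting to quantity form: Qd = 1402.5 - 2P.
At equilibrium Qd = Qs, so 1402.5 - 2P = 52.5 + P; collecting terms, 1350 = 3P and P* = 450.
Then Q* = 1402.5 - 2(450) = 502.5.

P* = 450, Q* = 502.5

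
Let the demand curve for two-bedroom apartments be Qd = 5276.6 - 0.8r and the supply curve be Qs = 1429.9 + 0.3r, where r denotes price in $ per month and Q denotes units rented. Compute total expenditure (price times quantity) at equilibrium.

The market clears where 5276.6 - 0.8r = 1429.9 + 0.3r. Rearranging, 1.1r = 3846.7, hence r* = 3497.
Then Q* = 5276.6 - 0.8(3497) = 2479.
Total expenditure = r* × Q* = 3497 × 2479 = 8669063.

Total expenditure = 8669063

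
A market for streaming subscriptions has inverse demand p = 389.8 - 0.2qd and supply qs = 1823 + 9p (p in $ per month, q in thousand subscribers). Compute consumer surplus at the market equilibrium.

Consumer surplus = 362521.6

Rewriting in direct form: qd = 1949 - 5p.
At equilibrium qd = qs, so 1949 - 5p = 1823 + 9p; collecting terms, 126 = 14p and p* = 9.
Substitute back: q* = 1949 - 5(9) = 1904.
Demand choke price (qd = 0): p = 1949/5 = 389.8. Consumer surplus = ½ × (389.8 - 9) × 1904 = 362521.6.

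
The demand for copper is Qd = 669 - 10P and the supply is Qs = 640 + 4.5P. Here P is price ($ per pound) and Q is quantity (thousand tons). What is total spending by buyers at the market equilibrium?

At equilibrium Qd = Qs, so 669 - 10P = 640 + 4.5P; collecting terms, 29 = 14.5P and P* = 2.
From the demand curve, Q* = 669 - 10(2) = 649.
Total spending by buyers = P* × Q* = 2 × 649 = 1298.

Total spending by buyers = 1298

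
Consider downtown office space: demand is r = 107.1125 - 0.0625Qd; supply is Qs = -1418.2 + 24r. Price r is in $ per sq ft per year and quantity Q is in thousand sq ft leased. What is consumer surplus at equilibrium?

Consumer surplus = 6641.28125

In direct form, Qd = 1713.8 - 16r.
The market clears where 1713.8 - 16r = -1418.2 + 24r. Rearranging, 40r = 3132, hence r* = 78.3.
Plugging r* into demand: Q* = 1713.8 - 16(78.3) = 461.
Demand choke price (Qd = 0): r = 1713.8/16 = 107.1125. Consumer surplus = ½ × (107.1125 - 78.3) × 461 = 6641.28125.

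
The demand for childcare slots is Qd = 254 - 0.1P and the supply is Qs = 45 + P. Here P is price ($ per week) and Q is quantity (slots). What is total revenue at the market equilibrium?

Total revenue = 44650

Set Qd = Qs: 254 - 0.1P = 45 + P, so 209 = 1.1P and P* = 190.
From the demand curve, Q* = 254 - 0.1(190) = 235.
Total revenue = P* × Q* = 190 × 235 = 44650.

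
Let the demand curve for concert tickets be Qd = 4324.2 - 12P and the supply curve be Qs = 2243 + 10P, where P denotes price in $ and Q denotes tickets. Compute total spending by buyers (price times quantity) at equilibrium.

At equilibrium Qd = Qs, so 4324.2 - 12P = 2243 + 10P; collecting terms, 2081.2 = 22P and P* = 94.6.
From the demand curve, Q* = 4324.2 - 12(94.6) = 3189.
Total spending by buyers = P* × Q* = 94.6 × 3189 = 301679.4.

Total spending by buyers = 301679.4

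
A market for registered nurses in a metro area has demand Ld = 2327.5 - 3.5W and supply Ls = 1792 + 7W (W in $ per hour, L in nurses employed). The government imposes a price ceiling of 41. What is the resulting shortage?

At W = 41: Ld = 2184 and Ls = 2079.
Shortage = Ld - Ls = 2184 - 2079 = 105.

Shortage = 105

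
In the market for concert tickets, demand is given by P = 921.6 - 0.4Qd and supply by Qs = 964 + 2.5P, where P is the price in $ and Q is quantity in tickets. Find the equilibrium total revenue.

Total revenue = 437912

Rewriting in direct form: Qd = 2304 - 2.5P.
The market clears where 2304 - 2.5P = 964 + 2.5P. Rearranging, 5P = 1340, hence P* = 268.
Plugging P* into demand: Q* = 2304 - 2.5(268) = 1634.
Total revenue = P* × Q* = 268 × 1634 = 437912.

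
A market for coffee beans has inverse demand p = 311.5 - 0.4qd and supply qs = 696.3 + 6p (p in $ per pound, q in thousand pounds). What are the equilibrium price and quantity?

Solving each curve for q: qd = 778.75 - 2.5p.
Set qd = qs: 778.75 - 2.5p = 696.3 + 6p, so 82.45 = 8.5p and p* = 9.7.
From the demand curve, q* = 778.75 - 2.5(9.7) = 754.5.

p* = 9.7, q* = 754.5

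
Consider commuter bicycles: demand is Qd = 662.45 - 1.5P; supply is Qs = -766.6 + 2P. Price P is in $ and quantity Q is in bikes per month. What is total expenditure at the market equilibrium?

The market clears where 662.45 - 1.5P = -766.6 + 2P. Rearranging, 3.5P = 1429.05, hence P* = 408.3.
From the demand curve, Q* = 662.45 - 1.5(408.3) = 50.
Total expenditure = P* × Q* = 408.3 × 50 = 20415.

Total expenditure = 20415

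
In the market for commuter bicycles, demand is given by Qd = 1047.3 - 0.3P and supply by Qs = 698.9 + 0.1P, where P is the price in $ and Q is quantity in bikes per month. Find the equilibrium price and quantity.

P* = 871, Q* = 786

At equilibrium Qd = Qs, so 1047.3 - 0.3P = 698.9 + 0.1P; collecting terms, 348.4 = 0.4P and P* = 871.
Substitute back: Q* = 1047.3 - 0.3(871) = 786.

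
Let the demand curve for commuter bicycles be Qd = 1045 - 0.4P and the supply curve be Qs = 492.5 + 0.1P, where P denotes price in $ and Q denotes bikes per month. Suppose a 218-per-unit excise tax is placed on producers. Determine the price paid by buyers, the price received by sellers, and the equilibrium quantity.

With a tax of 218 on producers, they supply based on the net price P_s = P_b - 218, so Qs = 470.7 + 0.1P_b.
Set Qd = Qs: 1045 - 0.4P_b = 470.7 + 0.1P_b, so 574.3 = 0.5P_b and P_b = 1148.6.
Then P_s = 1148.6 - 218 = 930.6 and Q = 1045 - 0.4(1148.6) = 585.56.

P_b = 1148.6, P_s = 930.6, Q = 585.56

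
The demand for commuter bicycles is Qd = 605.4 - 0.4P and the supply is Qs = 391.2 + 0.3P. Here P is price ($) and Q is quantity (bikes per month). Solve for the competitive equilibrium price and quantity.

Set Qd = Qs: 605.4 - 0.4P = 391.2 + 0.3P, so 214.2 = 0.7P and P* = 306.
From the demand curve, Q* = 605.4 - 0.4(306) = 483.

P* = 306, Q* = 483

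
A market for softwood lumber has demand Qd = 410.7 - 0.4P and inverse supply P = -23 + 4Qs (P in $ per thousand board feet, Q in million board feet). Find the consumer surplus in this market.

Consumer surplus = 32602.8125

In direct form, Qs = 5.75 + 0.25P.
At equilibrium Qd = Qs, so 410.7 - 0.4P = 5.75 + 0.25P; collecting terms, 404.95 = 0.65P and P* = 623.
Substitute back: Q* = 410.7 - 0.4(623) = 161.5.
Demand choke price (Qd = 0): P = 410.7/0.4 = 1026.75. Consumer surplus = ½ × (1026.75 - 623) × 161.5 = 32602.8125.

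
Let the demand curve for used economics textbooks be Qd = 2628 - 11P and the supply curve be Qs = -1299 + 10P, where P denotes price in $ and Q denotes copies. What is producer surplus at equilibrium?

Producer surplus = 16302.05

Equating demand and supply, 2628 - 11P = -1299 + 10P gives 21P = 3927, so P* = 187.
Then Q* = 2628 - 11(187) = 571.
Supply choke price (Qs = 0): P = 129.9. Producer surplus = ½ × (187 - 129.9) × 571 = 16302.05.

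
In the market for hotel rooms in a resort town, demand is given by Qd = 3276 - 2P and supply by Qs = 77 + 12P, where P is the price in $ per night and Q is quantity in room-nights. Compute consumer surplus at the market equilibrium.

Consumer surplus = 1986690.25

The market clears where 3276 - 2P = 77 + 12P. Rearranging, 14P = 3199, hence P* = 228.5.
Then Q* = 3276 - 2(228.5) = 2819.
Demand choke price (Qd = 0): P = 3276/2 = 1638. Consumer surplus = ½ × (1638 - 228.5) × 2819 = 1986690.25.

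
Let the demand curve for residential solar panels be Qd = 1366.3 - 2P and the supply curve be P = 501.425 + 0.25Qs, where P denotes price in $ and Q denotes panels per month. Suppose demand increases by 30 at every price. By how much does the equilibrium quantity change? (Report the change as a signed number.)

ΔQ = 20

In direct form, Qs = -2005.7 + 4P.
Set Qd = Qs: 1366.3 - 2P = -2005.7 + 4P, so 3372 = 6P and P* = 562.
From the demand curve, Q* = 1366.3 - 2(562) = 242.3.
After the shift, demand is Qd = 1396.3 - 2P.
New equilibrium: 3402 = 6P, so P = 567 and Q = 262.3.
ΔQ = 262.3 - 242.3 = 20.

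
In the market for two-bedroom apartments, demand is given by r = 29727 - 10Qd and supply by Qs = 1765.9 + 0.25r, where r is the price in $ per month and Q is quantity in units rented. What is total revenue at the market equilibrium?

In direct form, Qd = 2972.7 - 0.1r.
Set Qd = Qs: 2972.7 - 0.1r = 1765.9 + 0.25r, so 1206.8 = 0.35r and r* = 3448.
Plugging r* into demand: Q* = 2972.7 - 0.1(3448) = 2627.9.
Total revenue = r* × Q* = 3448 × 2627.9 = 9060999.2.

Total revenue = 9060999.2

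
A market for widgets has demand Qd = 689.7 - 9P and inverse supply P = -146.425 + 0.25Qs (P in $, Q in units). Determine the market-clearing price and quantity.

P* = 8, Q* = 617.7

Rewriting in direct form: Qs = 585.7 + 4P.
Set Qd = Qs: 689.7 - 9P = 585.7 + 4P, so 104 = 13P and P* = 8.
Plugging P* into demand: Q* = 689.7 - 9(8) = 617.7.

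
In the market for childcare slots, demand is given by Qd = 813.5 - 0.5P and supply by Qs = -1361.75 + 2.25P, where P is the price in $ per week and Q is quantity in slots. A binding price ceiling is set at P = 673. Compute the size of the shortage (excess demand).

With P fixed at 673, quantity demanded is 477 and quantity supplied is 152.5.
Shortage = Qd - Qs = 477 - 152.5 = 324.5.

Shortage = 324.5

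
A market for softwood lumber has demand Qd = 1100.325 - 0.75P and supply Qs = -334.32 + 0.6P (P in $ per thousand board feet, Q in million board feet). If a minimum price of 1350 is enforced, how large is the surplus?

Surplus = 387.855

With P fixed at 1350, quantity demanded is 87.825 and quantity supplied is 475.68.
Surplus = Qs - Qd = 475.68 - 87.825 = 387.855.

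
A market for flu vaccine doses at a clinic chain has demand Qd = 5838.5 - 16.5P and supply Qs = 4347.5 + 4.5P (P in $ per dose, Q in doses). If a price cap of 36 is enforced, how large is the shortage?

With P fixed at 36, quantity demanded is 5244.5 and quantity supplied is 4509.5.
Shortage = Qd - Qs = 5244.5 - 4509.5 = 735.

Shortage = 735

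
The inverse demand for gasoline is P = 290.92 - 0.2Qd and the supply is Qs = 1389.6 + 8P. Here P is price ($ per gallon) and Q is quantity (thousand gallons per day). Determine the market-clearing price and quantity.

P* = 5, Q* = 1429.6

Inverting to quantity form: Qd = 1454.6 - 5P.
Equating demand and supply, 1454.6 - 5P = 1389.6 + 8P gives 13P = 65, so P* = 5.
Then Q* = 1454.6 - 5(5) = 1429.6.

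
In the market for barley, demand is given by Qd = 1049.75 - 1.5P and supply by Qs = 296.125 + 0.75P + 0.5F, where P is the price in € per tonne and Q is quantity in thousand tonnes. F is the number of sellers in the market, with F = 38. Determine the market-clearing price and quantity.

P* = 326.5, Q* = 560

With F = 38, supply is Qs = 315.125 + 0.75P.
The market clears where 1049.75 - 1.5P = 315.125 + 0.75P. Rearranging, 2.25P = 734.625, hence P* = 326.5.
Substitute back: Q* = 1049.75 - 1.5(326.5) = 560.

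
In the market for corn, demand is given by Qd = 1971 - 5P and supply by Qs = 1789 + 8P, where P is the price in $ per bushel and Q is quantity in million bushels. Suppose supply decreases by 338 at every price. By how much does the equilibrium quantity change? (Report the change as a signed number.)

ΔQ = -130

The market clears where 1971 - 5P = 1789 + 8P. Rearranging, 13P = 182, hence P* = 14.
Then Q* = 1971 - 5(14) = 1901.
After the shift, supply is Qs = 1451 + 8P.
The new intersection has 520 = 13P, i.e. P = 40, Q = 1771.
ΔQ = 1771 - 1901 = -130.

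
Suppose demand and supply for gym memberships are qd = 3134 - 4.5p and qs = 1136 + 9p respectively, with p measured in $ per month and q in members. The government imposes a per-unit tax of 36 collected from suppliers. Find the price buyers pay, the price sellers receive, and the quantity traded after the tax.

p_b = 172, p_s = 136, q = 2360

The tax drives a wedge p_b - p_s = 36. Substituting p_s = p_b - 36 into supply: qs = 812 + 9p_b.
Equate demand and the shifted supply: 3134 - 4.5p_b = 812 + 9p_b, giving 13.5p_b = 2322, so p_b = 172.
So p_s = 136 and the quantity traded is q = 3134 - 4.5(172) = 2360.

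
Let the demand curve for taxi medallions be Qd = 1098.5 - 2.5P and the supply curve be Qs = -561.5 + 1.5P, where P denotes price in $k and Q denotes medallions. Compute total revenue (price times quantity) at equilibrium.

Total revenue = 25315

At equilibrium Qd = Qs, so 1098.5 - 2.5P = -561.5 + 1.5P; collecting terms, 1660 = 4P and P* = 415.
From the demand curve, Q* = 1098.5 - 2.5(415) = 61.
Total revenue = P* × Q* = 415 × 61 = 25315.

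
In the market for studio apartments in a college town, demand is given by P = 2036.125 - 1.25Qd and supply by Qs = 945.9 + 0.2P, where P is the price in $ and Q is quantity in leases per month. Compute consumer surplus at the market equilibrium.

Consumer surplus = 732378.90625

Solving each curve for Q: Qd = 1628.9 - 0.8P.
Set Qd = Qs: 1628.9 - 0.8P = 945.9 + 0.2P, so 683 = P and P* = 683.
Then Q* = 1628.9 - 0.8(683) = 1082.5.
Demand choke price (Qd = 0): P = 1628.9/0.8 = 2036.125. Consumer surplus = ½ × (2036.125 - 683) × 1082.5 = 732378.90625.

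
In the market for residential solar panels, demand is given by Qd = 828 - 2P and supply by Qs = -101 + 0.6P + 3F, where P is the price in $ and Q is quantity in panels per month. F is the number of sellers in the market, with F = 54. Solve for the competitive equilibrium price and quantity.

P* = 295, Q* = 238

With F = 54, supply is Qs = 61 + 0.6P.
Set Qd = Qs: 828 - 2P = 61 + 0.6P, so 767 = 2.6P and P* = 295.
Then Q* = 828 - 2(295) = 238.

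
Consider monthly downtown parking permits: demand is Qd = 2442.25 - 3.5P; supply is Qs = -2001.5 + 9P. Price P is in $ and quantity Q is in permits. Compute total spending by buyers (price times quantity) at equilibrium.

Total spending by buyers = 425889

Equating demand and supply, 2442.25 - 3.5P = -2001.5 + 9P gives 12.5P = 4443.75, so P* = 355.5.
Substitute back: Q* = 2442.25 - 3.5(355.5) = 1198.
Total spending by buyers = P* × Q* = 355.5 × 1198 = 425889.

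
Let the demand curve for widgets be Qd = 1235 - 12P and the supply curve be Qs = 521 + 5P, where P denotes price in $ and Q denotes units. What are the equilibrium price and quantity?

Set Qd = Qs: 1235 - 12P = 521 + 5P, so 714 = 17P and P* = 42.
Substitute back: Q* = 1235 - 12(42) = 731.

P* = 42, Q* = 731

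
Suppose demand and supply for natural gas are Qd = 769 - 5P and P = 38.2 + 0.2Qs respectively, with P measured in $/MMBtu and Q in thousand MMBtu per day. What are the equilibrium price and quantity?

Inverting to quantity form: Qs = -191 + 5P.
Equating demand and supply, 769 - 5P = -191 + 5P gives 10P = 960, so P* = 96.
Substitute back: Q* = 769 - 5(96) = 289.

P* = 96, Q* = 289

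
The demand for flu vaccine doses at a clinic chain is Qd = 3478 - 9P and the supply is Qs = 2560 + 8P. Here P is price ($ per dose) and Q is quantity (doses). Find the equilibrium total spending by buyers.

Total spending by buyers = 161568

At equilibrium Qd = Qs, so 3478 - 9P = 2560 + 8P; collecting terms, 918 = 17P and P* = 54.
Then Q* = 3478 - 9(54) = 2992.
Total spending by buyers = P* × Q* = 54 × 2992 = 161568.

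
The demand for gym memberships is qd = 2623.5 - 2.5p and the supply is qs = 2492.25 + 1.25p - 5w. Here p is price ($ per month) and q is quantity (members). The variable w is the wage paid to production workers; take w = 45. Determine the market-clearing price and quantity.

p* = 95, q* = 2386

With w = 45, supply is qs = 2267.25 + 1.25p.
The market clears where 2623.5 - 2.5p = 2267.25 + 1.25p. Rearranging, 3.75p = 356.25, hence p* = 95.
Substitute back: q* = 2623.5 - 2.5(95) = 2386.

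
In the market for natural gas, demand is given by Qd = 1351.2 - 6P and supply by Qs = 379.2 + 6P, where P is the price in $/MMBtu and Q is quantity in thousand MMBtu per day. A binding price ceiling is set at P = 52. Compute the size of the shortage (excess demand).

Shortage = 348

With P fixed at 52, quantity demanded is 1039.2 and quantity supplied is 691.2.
Shortage = Qd - Qs = 1039.2 - 691.2 = 348.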